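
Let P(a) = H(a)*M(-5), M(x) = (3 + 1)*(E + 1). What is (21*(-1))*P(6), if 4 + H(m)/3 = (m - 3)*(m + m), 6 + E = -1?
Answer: 48384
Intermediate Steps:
E = -7 (E = -6 - 1 = -7)
M(x) = -24 (M(x) = (3 + 1)*(-7 + 1) = 4*(-6) = -24)
H(m) = -12 + 6*m*(-3 + m) (H(m) = -12 + 3*((m - 3)*(m + m)) = -12 + 3*((-3 + m)*(2*m)) = -12 + 3*(2*m*(-3 + m)) = -12 + 6*m*(-3 + m))
P(a) = 288 - 144*a² + 432*a (P(a) = (-12 - 18*a + 6*a²)*(-24) = 288 - 144*a² + 432*a)
(21*(-1))*P(6) = (21*(-1))*(288 - 144*6² + 432*6) = -21*(288 - 144*36 + 2592) = -21*(288 - 5184 + 2592) = -21*(-2304) = 48384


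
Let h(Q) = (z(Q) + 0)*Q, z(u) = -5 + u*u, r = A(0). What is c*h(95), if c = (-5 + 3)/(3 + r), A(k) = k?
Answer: -1713800/3 ≈ -5.7127e+5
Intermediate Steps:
r = 0
z(u) = -5 + u²
h(Q) = Q*(-5 + Q²) (h(Q) = ((-5 + Q²) + 0)*Q = (-5 + Q²)*Q = Q*(-5 + Q²))
c = -⅔ (c = (-5 + 3)/(3 + 0) = -2/3 = -2*⅓ = -⅔ ≈ -0.66667)
c*h(95) = -190*(-5 + 95²)/3 = -190*(-5 + 9025)/3 = -190*9020/3 = -⅔*856900 = -1713800/3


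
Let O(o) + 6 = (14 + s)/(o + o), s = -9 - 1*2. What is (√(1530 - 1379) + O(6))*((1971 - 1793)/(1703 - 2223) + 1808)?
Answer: -10809793/1040 + 469991*√151/260 ≈ 11819.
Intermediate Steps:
s = -11 (s = -9 - 2 = -11)
O(o) = -6 + 3/(2*o) (O(o) = -6 + (14 - 11)/(o + o) = -6 + 3/((2*o)) = -6 + 3*(1/(2*o)) = -6 + 3/(2*o))
(√(1530 - 1379) + O(6))*((1971 - 1793)/(1703 - 2223) + 1808) = (√(1530 - 1379) + (-6 + (3/2)/6))*((1971 - 1793)/(1703 - 2223) + 1808) = (√151 + (-6 + (3/2)*(⅙)))*(178/(-520) + 1808) = (√151 + (-6 + ¼))*(178*(-1/520) + 1808) = (√151 - 23/4)*(-89/260 + 1808) = (-23/4 + √151)*(469991/260) = -10809793/1040 + 469991*√151/260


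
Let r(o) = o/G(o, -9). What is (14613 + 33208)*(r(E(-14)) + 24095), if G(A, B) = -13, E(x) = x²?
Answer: 14969838019/13 ≈ 1.1515e+9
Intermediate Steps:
r(o) = -o/13 (r(o) = o/(-13) = o*(-1/13) = -o/13)
(14613 + 33208)*(r(E(-14)) + 24095) = (14613 + 33208)*(-1/13*(-14)² + 24095) = 47821*(-1/13*196 + 24095) = 47821*(-196/13 + 24095) = 47821*(313039/13) = 14969838019/13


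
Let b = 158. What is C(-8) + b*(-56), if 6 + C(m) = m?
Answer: -8862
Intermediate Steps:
C(m) = -6 + m
C(-8) + b*(-56) = (-6 - 8) + 158*(-56) = -14 - 8848 = -8862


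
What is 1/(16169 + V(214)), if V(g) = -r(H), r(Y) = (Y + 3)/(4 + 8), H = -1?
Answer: 6/97013 ≈ 6.1847e-5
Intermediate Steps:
r(Y) = ¼ + Y/12 (r(Y) = (3 + Y)/12 = (3 + Y)*(1/12) = ¼ + Y/12)
V(g) = -⅙ (V(g) = -(¼ + (1/12)*(-1)) = -(¼ - 1/12) = -1*⅙ = -⅙)
1/(16169 + V(214)) = 1/(16169 - ⅙) = 1/(97013/6) = 6/97013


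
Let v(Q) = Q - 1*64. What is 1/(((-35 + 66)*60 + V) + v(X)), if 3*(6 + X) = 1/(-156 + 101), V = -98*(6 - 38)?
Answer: 165/812789 ≈ 0.00020300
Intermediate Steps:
V = 3136 (V = -98*(-32) = 3136)
X = -991/165 (X = -6 + 1/(3*(-156 + 101)) = -6 + (1/3)/(-55) = -6 + (1/3)*(-1/55) = -6 - 1/165 = -991/165 ≈ -6.0061)
v(Q) = -64 + Q (v(Q) = Q - 64 = -64 + Q)
1/(((-35 + 66)*60 + V) + v(X)) = 1/(((-35 + 66)*60 + 3136) + (-64 - 991/165)) = 1/((31*60 + 3136) - 11551/165) = 1/((1860 + 3136) - 11551/165) = 1/(4996 - 11551/165) = 1/(812789/165) = 165/812789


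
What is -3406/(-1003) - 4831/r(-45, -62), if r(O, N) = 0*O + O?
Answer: 4998763/45135 ≈ 110.75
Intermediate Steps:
r(O, N) = O (r(O, N) = 0 + O = O)
-3406/(-1003) - 4831/r(-45, -62) = -3406/(-1003) - 4831/(-45) = -3406*(-1/1003) - 4831*(-1/45) = 3406/1003 + 4831/45 = 4998763/45135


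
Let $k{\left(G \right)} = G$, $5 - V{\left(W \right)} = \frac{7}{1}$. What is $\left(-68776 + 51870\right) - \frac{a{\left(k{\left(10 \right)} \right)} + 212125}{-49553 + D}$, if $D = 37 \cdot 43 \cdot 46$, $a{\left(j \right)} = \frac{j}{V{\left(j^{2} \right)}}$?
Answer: $- \frac{399751618}{23633} \approx -16915.0$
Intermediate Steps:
$V{\left(W \right)} = -2$ ($V{\left(W \right)} = 5 - \frac{7}{1} = 5 - 7 \cdot 1 = 5 - 7 = -2$)
$a{\left(j \right)} = - \frac{j}{2}$ ($a{\left(j \right)} = \frac{j}{-2} = j \left(- \frac{1}{2}\right) = - \frac{j}{2}$)
$D = 73186$ ($D = 1591 \cdot 46 = 73186$)
$\left(-68776 + 51870\right) - \frac{a{\left(k{\left(10 \right)} \right)} + 212125}{-49553 + D} = \left(-68776 + 51870\right) - \frac{\left(- \frac{1}{2}\right) 10 + 212125}{-49553 + 73186} = -16906 - \frac{-5 + 212125}{23633} = -16906 - 212120 \cdot \frac{1}{23633} = -16906 - \frac{212120}{23633} = - \frac{399751618}{23633}$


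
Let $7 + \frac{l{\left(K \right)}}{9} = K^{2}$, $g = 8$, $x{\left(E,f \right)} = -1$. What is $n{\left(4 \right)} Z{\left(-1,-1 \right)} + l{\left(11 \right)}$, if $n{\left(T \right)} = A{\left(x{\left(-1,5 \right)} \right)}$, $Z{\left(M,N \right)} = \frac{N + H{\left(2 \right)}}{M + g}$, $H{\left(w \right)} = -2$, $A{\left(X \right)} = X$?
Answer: $\frac{7185}{7} \approx 1026.4$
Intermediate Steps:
$l{\left(K \right)} = -63 + 9 K^{2}$
$Z{\left(M,N \right)} = \frac{-2 + N}{8 + M}$ ($Z{\left(M,N \right)} = \frac{N - 2}{M + 8} = \frac{-2 + N}{8 + M}$)
$n{\left(T \right)} = -1$
$n{\left(4 \right)} Z{\left(-1,-1 \right)} + l{\left(11 \right)} = - \frac{-2 - 1}{8 - 1} - \left(63 - 9 \cdot 11^{2}\right) = - \frac{-3}{7} + \left(-63 + 9 \cdot 121\right) = - \frac{-3}{7} + \left(-63 + 1089\right) = \left(-1\right) \left(- \frac{3}{7}\right) + 1026 = \frac{3}{7} + 1026 = \frac{7185}{7}$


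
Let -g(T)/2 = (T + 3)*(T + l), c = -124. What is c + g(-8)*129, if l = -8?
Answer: -20764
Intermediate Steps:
g(T) = -2*(-8 + T)*(3 + T) (g(T) = -2*(T + 3)*(T - 8) = -2*(3 + T)*(-8 + T) = -2*(-8 + T)*(3 + T))
c + g(-8)*129 = -124 + (48 - 2*(-8)² + 10*(-8))*129 = -124 + (48 - 2*64 - 80)*129 = -124 + (48 - 128 - 80)*129 = -124 - 160*129 = -124 - 20640 = -20764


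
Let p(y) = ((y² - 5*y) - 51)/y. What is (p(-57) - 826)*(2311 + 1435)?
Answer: -63138830/19 ≈ -3.3231e+6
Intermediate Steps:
p(y) = (-51 + y² - 5*y)/y
(p(-57) - 826)*(2311 + 1435) = ((-5 - 57 - 51/(-57)) - 826)*(2311 + 1435) = ((-5 - 57 - 51*(-1/57)) - 826)*3746 = ((-5 - 57 + 17/19) - 826)*3746 = (-1161/19 - 826)*3746 = -16855/19*3746 = -63138830/19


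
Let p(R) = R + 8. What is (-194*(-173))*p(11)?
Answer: 637678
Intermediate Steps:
p(R) = 8 + R
(-194*(-173))*p(11) = (-194*(-173))*(8 + 11) = 33562*19 = 637678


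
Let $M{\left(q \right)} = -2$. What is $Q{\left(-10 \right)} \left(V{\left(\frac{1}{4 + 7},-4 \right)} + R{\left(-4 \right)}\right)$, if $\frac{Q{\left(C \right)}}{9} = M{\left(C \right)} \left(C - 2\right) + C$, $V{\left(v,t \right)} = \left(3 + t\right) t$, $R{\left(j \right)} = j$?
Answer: $0$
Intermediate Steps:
$V{\left(v,t \right)} = t \left(3 + t\right)$
$Q{\left(C \right)} = 36 - 9 C$ ($Q{\left(C \right)} = 9 \left(- 2 \left(C - 2\right) + C\right) = 9 \left(- 2 \left(-2 + C\right) + C\right) = 9 \left(\left(4 - 2 C\right) + C\right) = 9 \left(4 - C\right) = 36 - 9 C$)
$Q{\left(-10 \right)} \left(V{\left(\frac{1}{4 + 7},-4 \right)} + R{\left(-4 \right)}\right) = \left(36 - -90\right) \left(- 4 \left(3 - 4\right) - 4\right) = \left(36 + 90\right) \left(\left(-4\right) \left(-1\right) - 4\right) = 126 \left(4 - 4\right) = 126 \cdot 0 = 0$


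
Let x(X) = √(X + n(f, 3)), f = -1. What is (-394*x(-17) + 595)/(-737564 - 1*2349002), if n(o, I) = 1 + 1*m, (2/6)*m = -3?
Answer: -85/440938 + 985*I/1543283 ≈ -0.00019277 + 0.00063825*I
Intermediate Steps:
m = -9 (m = 3*(-3) = -9)
n(o, I) = -8 (n(o, I) = 1 + 1*(-9) = 1 - 9 = -8)
x(X) = √(-8 + X) (x(X) = √(X - 8) = √(-8 + X))
(-394*x(-17) + 595)/(-737564 - 1*2349002) = (-394*√(-8 - 17) + 595)/(-737564 - 1*2349002) = (-1970*I + 595)/(-737564 - 2349002) = (-1970*I + 595)/(-3086566) = (-1970*I + 595)*(-1/3086566) = (595 - 1970*I)*(-1/3086566) = -85/440938 + 985*I/1543283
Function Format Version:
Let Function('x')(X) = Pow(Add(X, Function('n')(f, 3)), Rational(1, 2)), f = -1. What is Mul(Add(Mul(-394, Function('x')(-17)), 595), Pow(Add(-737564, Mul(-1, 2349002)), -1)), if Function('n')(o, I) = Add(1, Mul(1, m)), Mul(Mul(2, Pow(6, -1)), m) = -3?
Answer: Add(Rational(-85, 440938), Mul(Rational(985, 1543283), I)) ≈ Add(-0.00019277, Mul(0.00063825, I))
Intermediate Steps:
m = -9 (m = Mul(3, -3) = -9)
Function('n')(o, I) = -8 (Function('n')(o, I) = Add(1, Mul(1, -9)) = Add(1, -9) = -8)
Function('x')(X) = Pow(Add(-8, X), Rational(1, 2)) (Function('x')(X) = Pow(Add(X, -8), Rational(1, 2)) = Pow(Add(-8, X), Rational(1, 2)))
Mul(Add(Mul(-394, Function('x')(-17)), 595), Pow(Add(-737564, Mul(-1, 2349002)), -1)) = Mul(Add(Mul(-394, Pow(Add(-8, -17), Rational(1, 2))), 595), Pow(Add(-737564, Mul(-1, 2349002)), -1)) = Mul(Add(Mul(-394, Pow(-25, Rational(1, 2))), 595), Pow(Add(-737564, -2349002), -1)) = Mul(Add(Mul(-394, Mul(5, I)), 595), Pow(-3086566, -1)) = Mul(Add(Mul(-1970, I), 595), Rational(-1, 3086566)) = Mul(Add(595, Mul(-1970, I)), Rational(-1, 3086566)) = Add(Rational(-85, 440938), Mul(Rational(985, 1543283), I))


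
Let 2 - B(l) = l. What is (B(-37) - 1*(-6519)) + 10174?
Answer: 16732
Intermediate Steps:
B(l) = 2 - l
(B(-37) - 1*(-6519)) + 10174 = ((2 - 1*(-37)) - 1*(-6519)) + 10174 = ((2 + 37) + 6519) + 10174 = (39 + 6519) + 10174 = 6558 + 10174 = 16732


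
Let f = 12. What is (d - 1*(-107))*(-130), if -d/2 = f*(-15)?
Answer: -60710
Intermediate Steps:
d = 360 (d = -24*(-15) = -2*(-180) = 360)
(d - 1*(-107))*(-130) = (360 - 1*(-107))*(-130) = (360 + 107)*(-130) = 467*(-130) = -60710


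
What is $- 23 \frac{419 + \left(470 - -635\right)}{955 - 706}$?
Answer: $- \frac{11684}{83} \approx -140.77$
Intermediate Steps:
$- 23 \frac{419 + \left(470 - -635\right)}{955 - 706} = - 23 \frac{419 + \left(470 + 635\right)}{249} = - 23 \left(419 + 1105\right) \frac{1}{249} = - 23 \cdot 1524 \cdot \frac{1}{249} = \left(-23\right) \frac{508}{83} = - \frac{11684}{83}$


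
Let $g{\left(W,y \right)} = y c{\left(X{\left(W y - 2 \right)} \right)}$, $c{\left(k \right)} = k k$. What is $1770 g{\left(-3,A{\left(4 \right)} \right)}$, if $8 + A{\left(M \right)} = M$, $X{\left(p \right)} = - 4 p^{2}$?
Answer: $-1132800000$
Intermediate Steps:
$c{\left(k \right)} = k^{2}$
$A{\left(M \right)} = -8 + M$
$g{\left(W,y \right)} = 16 y \left(-2 + W y\right)^{4}$ ($g{\left(W,y \right)} = y \left(- 4 \left(W y - 2\right)^{2}\right)^{2} = y \left(- 4 \left(-2 + W y\right)^{2}\right)^{2} = y 16 \left(-2 + W y\right)^{4} = 16 y \left(-2 + W y\right)^{4}$)
$1770 g{\left(-3,A{\left(4 \right)} \right)} = 1770 \cdot 16 \left(-8 + 4\right) \left(-2 - 3 \left(-8 + 4\right)\right)^{4} = 1770 \cdot 16 \left(-4\right) \left(-2 - -12\right)^{4} = 1770 \cdot 16 \left(-4\right) \left(-2 + 12\right)^{4} = 1770 \cdot 16 \left(-4\right) 10^{4} = 1770 \cdot 16 \left(-4\right) 10000 = 1770 \left(-640000\right) = -1132800000$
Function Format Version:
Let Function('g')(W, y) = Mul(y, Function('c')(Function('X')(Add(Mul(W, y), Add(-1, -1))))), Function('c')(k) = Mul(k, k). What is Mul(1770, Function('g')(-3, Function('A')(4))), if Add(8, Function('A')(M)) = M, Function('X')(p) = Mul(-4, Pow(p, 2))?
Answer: -1132800000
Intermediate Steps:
Function('c')(k) = Pow(k, 2)
Function('A')(M) = Add(-8, M)
Function('g')(W, y) = Mul(16, y, Pow(Add(-2, Mul(W, y)), 4)) (Function('g')(W, y) = Mul(y, Pow(Mul(-4, Pow(Add(Mul(W, y), Add(-1, -1)), 2)), 2)) = Mul(y, Pow(Mul(-4, Pow(Add(Mul(W, y), -2), 2)), 2)) = Mul(y, Pow(Mul(-4, Pow(Add(-2, Mul(W, y)), 2)), 2)) = Mul(y, Mul(16, Pow(Add(-2, Mul(W, y)), 4))) = Mul(16, y, Pow(Add(-2, Mul(W, y)), 4)))
Mul(1770, Function('g')(-3, Function('A')(4))) = Mul(1770, Mul(16, Add(-8, 4), Pow(Add(-2, Mul(-3, Add(-8, 4))), 4))) = Mul(1770, Mul(16, -4, Pow(Add(-2, Mul(-3, -4)), 4))) = Mul(1770, Mul(16, -4, Pow(Add(-2, 12), 4))) = Mul(1770, Mul(16, -4, Pow(10, 4))) = Mul(1770, Mul(16, -4, 10000)) = Mul(1770, -640000) = -1132800000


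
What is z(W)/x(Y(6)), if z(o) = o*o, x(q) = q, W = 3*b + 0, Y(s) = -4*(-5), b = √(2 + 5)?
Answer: 63/20 ≈ 3.1500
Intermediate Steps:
b = √7 ≈ 2.6458
Y(s) = 20
W = 3*√7 (W = 3*√7 + 0 = 3*√7 ≈ 7.9373)
z(o) = o²
z(W)/x(Y(6)) = (3*√7)²/20 = 63*(1/20) = 63/20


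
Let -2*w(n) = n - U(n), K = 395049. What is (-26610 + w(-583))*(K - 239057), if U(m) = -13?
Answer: -4106489400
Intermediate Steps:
w(n) = -13/2 - n/2 (w(n) = -(n - 1*(-13))/2 = -(n + 13)/2 = -(13 + n)/2 = -13/2 - n/2)
(-26610 + w(-583))*(K - 239057) = (-26610 + (-13/2 - ½*(-583)))*(395049 - 239057) = (-26610 + (-13/2 + 583/2))*155992 = (-26610 + 285)*155992 = -26325*155992 = -4106489400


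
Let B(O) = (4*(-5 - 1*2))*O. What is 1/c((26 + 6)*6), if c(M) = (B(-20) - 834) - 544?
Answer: -1/818 ≈ -0.0012225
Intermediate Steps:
B(O) = -28*O (B(O) = (4*(-5 - 2))*O = (4*(-7))*O = -28*O)
c(M) = -818 (c(M) = (-28*(-20) - 834) - 544 = (560 - 834) - 544 = -274 - 544 = -818)
1/c((26 + 6)*6) = 1/(-818) = -1/818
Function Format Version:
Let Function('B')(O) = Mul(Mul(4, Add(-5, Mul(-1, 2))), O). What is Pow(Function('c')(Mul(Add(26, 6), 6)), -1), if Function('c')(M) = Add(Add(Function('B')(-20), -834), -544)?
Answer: Rational(-1, 818) ≈ -0.0012225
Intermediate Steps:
Function('B')(O) = Mul(-28, O) (Function('B')(O) = Mul(Mul(4, Add(-5, -2)), O) = Mul(Mul(4, -7), O) = Mul(-28, O))
Function('c')(M) = -818 (Function('c')(M) = Add(Add(Mul(-28, -20), -834), -544) = Add(Add(560, -834), -544) = Add(-274, -544) = -818)
Pow(Function('c')(Mul(Add(26, 6), 6)), -1) = Pow(-818, -1) = Rational(-1, 818)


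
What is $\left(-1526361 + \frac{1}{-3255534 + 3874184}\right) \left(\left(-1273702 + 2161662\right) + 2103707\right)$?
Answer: $- \frac{2824980985769335883}{618650} \approx -4.5664 \cdot 10^{12}$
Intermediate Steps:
$\left(-1526361 + \frac{1}{-3255534 + 3874184}\right) \left(\left(-1273702 + 2161662\right) + 2103707\right) = \left(-1526361 + \frac{1}{618650}\right) \left(887960 + 2103707\right) = \left(-1526361 + \frac{1}{618650}\right) 2991667 = \left(- \frac{944283232649}{618650}\right) 2991667 = - \frac{2824980985769335883}{618650}$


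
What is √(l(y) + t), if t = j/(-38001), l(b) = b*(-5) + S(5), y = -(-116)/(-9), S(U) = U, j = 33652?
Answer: √99004245973/38001 ≈ 8.2800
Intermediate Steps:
y = -116/9 (y = -(-116)*(-1)/9 = -4*29/9 = -116/9 ≈ -12.889)
l(b) = 5 - 5*b (l(b) = b*(-5) + 5 = -5*b + 5 = 5 - 5*b)
t = -33652/38001 (t = 33652/(-38001) = 33652*(-1/38001) = -33652/38001 ≈ -0.88556)
√(l(y) + t) = √((5 - 5*(-116/9)) - 33652/38001) = √((5 + 580/9) - 33652/38001) = √(625/9 - 33652/38001) = √(7815919/114003) = √99004245973/38001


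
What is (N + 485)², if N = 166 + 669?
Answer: 1742400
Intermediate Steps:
N = 835
(N + 485)² = (835 + 485)² = 1320² = 1742400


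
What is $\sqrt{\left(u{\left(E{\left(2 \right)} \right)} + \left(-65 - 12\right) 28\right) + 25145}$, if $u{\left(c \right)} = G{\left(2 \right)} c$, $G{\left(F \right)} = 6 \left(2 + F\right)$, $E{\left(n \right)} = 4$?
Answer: $9 \sqrt{285} \approx 151.94$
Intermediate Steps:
$G{\left(F \right)} = 12 + 6 F$
$u{\left(c \right)} = 24 c$ ($u{\left(c \right)} = \left(12 + 6 \cdot 2\right) c = \left(12 + 12\right) c = 24 c$)
$\sqrt{\left(u{\left(E{\left(2 \right)} \right)} + \left(-65 - 12\right) 28\right) + 25145} = \sqrt{\left(24 \cdot 4 + \left(-65 - 12\right) 28\right) + 25145} = \sqrt{\left(96 - 2156\right) + 25145} = \sqrt{-2060 + 25145} = \sqrt{23085} = 9 \sqrt{285}$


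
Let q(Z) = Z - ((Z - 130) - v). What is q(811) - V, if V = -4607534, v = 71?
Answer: 4607735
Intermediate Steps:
q(Z) = 201 (q(Z) = Z - ((Z - 130) - 1*71) = Z - ((-130 + Z) - 71) = Z - (-201 + Z) = Z + (201 - Z) = 201)
q(811) - V = 201 - 1*(-4607534) = 201 + 4607534 = 4607735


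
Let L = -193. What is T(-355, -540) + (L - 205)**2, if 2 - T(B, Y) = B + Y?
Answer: 159301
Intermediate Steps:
T(B, Y) = 2 - B - Y (T(B, Y) = 2 - (B + Y) = 2 + (-B - Y) = 2 - B - Y)
T(-355, -540) + (L - 205)**2 = (2 - 1*(-355) - 1*(-540)) + (-193 - 205)**2 = (2 + 355 + 540) + (-398)**2 = 897 + 158404 = 159301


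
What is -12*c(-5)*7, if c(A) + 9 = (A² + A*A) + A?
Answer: -3024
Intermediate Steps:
c(A) = -9 + A + 2*A² (c(A) = -9 + ((A² + A*A) + A) = -9 + ((A² + A²) + A) = -9 + (2*A² + A) = -9 + (A + 2*A²) = -9 + A + 2*A²)
-12*c(-5)*7 = -12*(-9 - 5 + 2*(-5)²)*7 = -12*(-9 - 5 + 2*25)*7 = -12*(-9 - 5 + 50)*7 = -12*36*7 = -432*7 = -3024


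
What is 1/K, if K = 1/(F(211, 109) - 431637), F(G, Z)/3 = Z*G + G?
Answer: -362007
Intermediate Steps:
F(G, Z) = 3*G + 3*G*Z (F(G, Z) = 3*(Z*G + G) = 3*(G*Z + G) = 3*(G + G*Z) = 3*G + 3*G*Z)
K = -1/362007 (K = 1/(3*211*(1 + 109) - 431637) = 1/(3*211*110 - 431637) = 1/(69630 - 431637) = 1/(-362007) = -1/362007 ≈ -2.7624e-6)
1/K = 1/(-1/362007) = -362007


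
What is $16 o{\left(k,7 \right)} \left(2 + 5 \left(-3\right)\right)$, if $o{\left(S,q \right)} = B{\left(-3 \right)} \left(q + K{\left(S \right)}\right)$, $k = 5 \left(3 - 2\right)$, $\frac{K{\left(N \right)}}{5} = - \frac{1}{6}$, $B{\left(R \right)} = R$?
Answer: $3848$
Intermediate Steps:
$K{\left(N \right)} = - \frac{5}{6}$ ($K{\left(N \right)} = 5 \left(- \frac{1}{6}\right) = - \frac{5}{6}$)
$k = 5$ ($k = 5 \cdot 1 = 5$)
$o{\left(S,q \right)} = \frac{5}{2} - 3 q$ ($o{\left(S,q \right)} = - 3 \left(q - \frac{5}{6}\right) = - 3 \left(- \frac{5}{6} + q\right) = \frac{5}{2} - 3 q$)
$16 o{\left(k,7 \right)} \left(2 + 5 \left(-3\right)\right) = 16 \left(\frac{5}{2} - 21\right) \left(2 + 5 \left(-3\right)\right) = 16 \left(\frac{5}{2} - 21\right) \left(2 - 15\right) = 16 \left(- \frac{37}{2}\right) \left(-13\right) = \left(-296\right) \left(-13\right) = 3848$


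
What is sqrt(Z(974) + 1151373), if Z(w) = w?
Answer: sqrt(1152347) ≈ 1073.5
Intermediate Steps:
sqrt(Z(974) + 1151373) = sqrt(974 + 1151373) = sqrt(1152347)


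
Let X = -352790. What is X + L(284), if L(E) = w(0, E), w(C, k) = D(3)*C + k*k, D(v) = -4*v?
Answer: -272134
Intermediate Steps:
w(C, k) = k² - 12*C (w(C, k) = (-4*3)*C + k*k = -12*C + k² = k² - 12*C)
L(E) = E² (L(E) = E² - 12*0 = E² + 0 = E²)
X + L(284) = -352790 + 284² = -352790 + 80656 = -272134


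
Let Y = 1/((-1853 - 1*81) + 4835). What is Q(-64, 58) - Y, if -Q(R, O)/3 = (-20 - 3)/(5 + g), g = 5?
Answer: 200159/29010 ≈ 6.8997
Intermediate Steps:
Q(R, O) = 69/10 (Q(R, O) = -3*(-20 - 3)/(5 + 5) = -(-69)/10 = -3*(-23/10) = 69/10)
Y = 1/2901 (Y = 1/((-1853 - 81) + 4835) = 1/(-1934 + 4835) = 1/2901 ≈ 0.00034471)
Q(-64, 58) - Y = 69/10 - 1*1/2901 = 69/10 - 1/2901 = 200159/29010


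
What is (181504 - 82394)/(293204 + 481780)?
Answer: 49555/387492 ≈ 0.12789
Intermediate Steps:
(181504 - 82394)/(293204 + 481780) = 99110/774984 = 99110*(1/774984) = 49555/387492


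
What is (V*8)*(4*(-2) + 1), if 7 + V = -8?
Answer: 840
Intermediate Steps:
V = -15 (V = -7 - 8 = -15)
(V*8)*(4*(-2) + 1) = (-15*8)*(4*(-2) + 1) = -120*(-8 + 1) = -120*(-7) = 840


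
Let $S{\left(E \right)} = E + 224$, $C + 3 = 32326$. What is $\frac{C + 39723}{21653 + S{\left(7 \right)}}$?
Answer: $\frac{36023}{10942} \approx 3.2922$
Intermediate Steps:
$C = 32323$ ($C = -3 + 32326 = 32323$)
$S{\left(E \right)} = 224 + E$
$\frac{C + 39723}{21653 + S{\left(7 \right)}} = \frac{32323 + 39723}{21653 + \left(224 + 7\right)} = \frac{72046}{21653 + 231} = \frac{72046}{21884} = 72046 \cdot \frac{1}{21884} = \frac{36023}{10942}$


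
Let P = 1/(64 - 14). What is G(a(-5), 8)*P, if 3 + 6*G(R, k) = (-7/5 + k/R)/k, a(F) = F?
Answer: -9/800 ≈ -0.011250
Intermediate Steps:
G(R, k) = -½ + (-7/5 + k/R)/(6*k) (G(R, k) = -½ + ((-7/5 + k/R)/k)/6 = -½ + (-7/5 + k/R)/(6*k))
P = 1/50 ≈ 0.020000
G(a(-5), 8)*P = (-½ - 7/30/8 + (⅙)/(-5))*(1/50) = (-½ - 7/30*⅛ + (⅙)*(-⅕))*(1/50) = (-½ - 7/240 - 1/30)*(1/50) = -9/16*1/50 = -9/800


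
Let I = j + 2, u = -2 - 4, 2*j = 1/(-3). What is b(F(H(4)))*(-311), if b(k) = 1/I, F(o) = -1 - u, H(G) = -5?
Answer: -1866/11 ≈ -169.64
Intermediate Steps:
j = -⅙ (j = (½)/(-3) = (½)*(-⅓) = -⅙ ≈ -0.16667)
u = -6
F(o) = 5 (F(o) = -1 - 1*(-6) = -1 + 6 = 5)
I = 11/6 (I = -⅙ + 2 = 11/6 ≈ 1.8333)
b(k) = 6/11 (b(k) = 1/(11/6) = 6/11)
b(F(H(4)))*(-311) = (6/11)*(-311) = -1866/11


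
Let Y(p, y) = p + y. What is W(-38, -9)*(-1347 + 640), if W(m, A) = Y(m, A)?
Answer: 33229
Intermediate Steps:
W(m, A) = A + m (W(m, A) = m + A = A + m)
W(-38, -9)*(-1347 + 640) = (-9 - 38)*(-1347 + 640) = -47*(-707) = 33229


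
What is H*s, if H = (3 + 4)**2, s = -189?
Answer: -9261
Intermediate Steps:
H = 49 (H = 7**2 = 49)
H*s = 49*(-189) = -9261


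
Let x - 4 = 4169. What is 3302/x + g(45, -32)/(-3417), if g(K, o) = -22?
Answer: 97220/121873 ≈ 0.79772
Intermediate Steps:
x = 4173 (x = 4 + 4169 = 4173)
3302/x + g(45, -32)/(-3417) = 3302/4173 - 22/(-3417) = 3302*(1/4173) - 22*(-1/3417) = 254/321 + 22/3417 = 97220/121873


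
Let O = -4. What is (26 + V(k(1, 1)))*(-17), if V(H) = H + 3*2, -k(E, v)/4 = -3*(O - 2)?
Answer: 680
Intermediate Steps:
k(E, v) = -72 (k(E, v) = -(-12)*(-4 - 2) = -(-12)*(-6) = -4*18 = -72)
V(H) = 6 + H (V(H) = H + 6 = 6 + H)
(26 + V(k(1, 1)))*(-17) = (26 + (6 - 72))*(-17) = (26 - 66)*(-17) = -40*(-17) = 680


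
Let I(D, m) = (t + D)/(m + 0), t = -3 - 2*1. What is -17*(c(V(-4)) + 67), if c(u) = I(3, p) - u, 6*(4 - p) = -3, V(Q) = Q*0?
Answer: -10183/9 ≈ -1131.4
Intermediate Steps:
V(Q) = 0
p = 9/2 (p = 4 - ⅙*(-3) = 4 + ½ = 9/2 ≈ 4.5000)
t = -5 (t = -3 - 2 = -5)
I(D, m) = (-5 + D)/m (I(D, m) = (-5 + D)/(m + 0) = (-5 + D)/m)
c(u) = -4/9 - u (c(u) = (-5 + 3)/(9/2) - u = (2/9)*(-2) - u = -4/9 - u)
-17*(c(V(-4)) + 67) = -17*((-4/9 - 1*0) + 67) = -17*((-4/9 + 0) + 67) = -17*(-4/9 + 67) = -17*599/9 = -10183/9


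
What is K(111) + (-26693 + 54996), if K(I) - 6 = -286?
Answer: 28023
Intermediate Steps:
K(I) = -280 (K(I) = 6 - 286 = -280)
K(111) + (-26693 + 54996) = -280 + (-26693 + 54996) = -280 + 28303 = 28023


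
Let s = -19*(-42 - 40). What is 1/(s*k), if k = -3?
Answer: -1/4674 ≈ -0.00021395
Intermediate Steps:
s = 1558 (s = -19*(-82) = 1558)
1/(s*k) = 1/(1558*(-3)) = 1/(-4674) = -1/4674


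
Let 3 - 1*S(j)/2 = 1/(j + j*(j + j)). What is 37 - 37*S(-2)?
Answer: -518/3 ≈ -172.67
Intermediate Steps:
S(j) = 6 - 2/(j + 2*j²) (S(j) = 6 - 2/(j + j*(j + j)) = 6 - 2/(j + j*(2*j)) = 6 - 2/(j + 2*j²))
37 - 37*S(-2) = 37 - 74*(-1 + 3*(-2) + 6*(-2)²)/((-2)*(1 + 2*(-2))) = 37 - 74*(-1)*(-1 - 6 + 6*4)/(2*(1 - 4)) = 37 - 74*(-1)*(-1 - 6 + 24)/(2*(-3)) = 37 - 74*(-1)*(-1)*17/(2*3) = 37 - 37*17/3 = 37 - 629/3 = -518/3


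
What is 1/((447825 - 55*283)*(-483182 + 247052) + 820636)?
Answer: -1/102068733164 ≈ -9.7973e-12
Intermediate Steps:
1/((447825 - 55*283)*(-483182 + 247052) + 820636) = 1/((447825 - 15565)*(-236130) + 820636) = 1/(432260*(-236130) + 820636) = 1/(-102069553800 + 820636) = 1/(-102068733164) = -1/102068733164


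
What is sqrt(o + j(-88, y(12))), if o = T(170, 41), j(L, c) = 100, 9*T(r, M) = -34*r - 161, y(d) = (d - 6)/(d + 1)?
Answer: 71*I/3 ≈ 23.667*I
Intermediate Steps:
y(d) = (-6 + d)/(1 + d)
T(r, M) = -161/9 - 34*r/9 (T(r, M) = (-34*r - 161)/9 = (-161 - 34*r)/9 = -161/9 - 34*r/9)
o = -5941/9 (o = -161/9 - 34/9*170 = -161/9 - 5780/9 = -5941/9 ≈ -660.11)
sqrt(o + j(-88, y(12))) = sqrt(-5941/9 + 100) = sqrt(-5041/9) = 71*I/3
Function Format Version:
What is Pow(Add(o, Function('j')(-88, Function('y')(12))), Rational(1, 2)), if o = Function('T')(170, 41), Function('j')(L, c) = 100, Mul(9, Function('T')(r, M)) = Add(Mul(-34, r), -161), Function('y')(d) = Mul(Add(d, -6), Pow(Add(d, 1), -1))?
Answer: Mul(Rational(71, 3), I) ≈ Mul(23.667, I)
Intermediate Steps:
Function('y')(d) = Mul(Pow(Add(1, d), -1), Add(-6, d)) (Function('y')(d) = Mul(Add(-6, d), Pow(Add(1, d), -1)) = Mul(Pow(Add(1, d), -1), Add(-6, d)))
Function('T')(r, M) = Add(Rational(-161, 9), Mul(Rational(-34, 9), r)) (Function('T')(r, M) = Mul(Rational(1, 9), Add(Mul(-34, r), -161)) = Mul(Rational(1, 9), Add(-161, Mul(-34, r))) = Add(Rational(-161, 9), Mul(Rational(-34, 9), r)))
o = Rational(-5941, 9) (o = Add(Rational(-161, 9), Mul(Rational(-34, 9), 170)) = Add(Rational(-161, 9), Rational(-5780, 9)) = Rational(-5941, 9) ≈ -660.11)
Pow(Add(o, Function('j')(-88, Function('y')(12))), Rational(1, 2)) = Pow(Add(Rational(-5941, 9), 100), Rational(1, 2)) = Pow(Rational(-5041, 9), Rational(1, 2)) = Mul(Rational(71, 3), I)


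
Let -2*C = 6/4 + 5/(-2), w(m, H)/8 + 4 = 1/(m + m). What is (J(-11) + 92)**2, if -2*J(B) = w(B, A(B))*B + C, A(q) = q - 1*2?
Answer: 119025/16 ≈ 7439.1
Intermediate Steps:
A(q) = -2 + q (A(q) = q - 2 = -2 + q)
w(m, H) = -32 + 4/m (w(m, H) = -32 + 8/(m + m) = -32 + 8/((2*m)) = -32 + 8*(1/(2*m)) = -32 + 4/m)
C = 1/2 (C = -(6/4 + 5/(-2))/2 = -(6*(1/4) + 5*(-1/2))/2 = -(3/2 - 5/2)/2 = -1/2*(-1) = 1/2 ≈ 0.50000)
J(B) = -1/4 - B*(-32 + 4/B)/2 (J(B) = -((-32 + 4/B)*B + 1/2)/2 = -(B*(-32 + 4/B) + 1/2)/2 = -(1/2 + B*(-32 + 4/B))/2 = -1/4 - B*(-32 + 4/B)/2)
(J(-11) + 92)**2 = ((-9/4 + 16*(-11)) + 92)**2 = ((-9/4 - 176) + 92)**2 = (-713/4 + 92)**2 = (-345/4)**2 = 119025/16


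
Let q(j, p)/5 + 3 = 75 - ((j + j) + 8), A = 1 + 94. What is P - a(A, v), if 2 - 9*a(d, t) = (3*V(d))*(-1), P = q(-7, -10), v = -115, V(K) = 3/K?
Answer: 333251/855 ≈ 389.77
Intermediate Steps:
A = 95
q(j, p) = 320 - 10*j (q(j, p) = -15 + 5*(75 - ((j + j) + 8)) = -15 + 5*(75 - (2*j + 8)) = -15 + 5*(75 - (8 + 2*j)) = -15 + 5*(75 + (-8 - 2*j)) = -15 + 5*(67 - 2*j) = -15 + (335 - 10*j) = 320 - 10*j)
P = 390 (P = 320 - 10*(-7) = 320 + 70 = 390)
a(d, t) = 2/9 + 1/d (a(d, t) = 2/9 - 3*(3/d)*(-1)/9 = 2/9 - 9/d*(-1)/9 = 2/9 - (-1)/d = 2/9 + 1/d)
P - a(A, v) = 390 - (2/9 + 1/95) = 390 - 1*199/855 = 390 - 199/855 = 333251/855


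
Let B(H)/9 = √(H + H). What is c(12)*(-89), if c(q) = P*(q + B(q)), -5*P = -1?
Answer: -1068/5 - 1602*√6/5 ≈ -998.42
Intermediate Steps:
P = ⅕ (P = -⅕*(-1) = ⅕ ≈ 0.20000)
B(H) = 9*√2*√H (B(H) = 9*√(H + H) = 9*√(2*H) = 9*(√2*√H) = 9*√2*√H)
c(q) = q/5 + 9*√2*√q/5 (c(q) = (q + 9*√2*√q)/5 = q/5 + 9*√2*√q/5)
c(12)*(-89) = ((⅕)*12 + 9*√2*√12/5)*(-89) = (12/5 + 9*√2*(2*√3)/5)*(-89) = (12/5 + 18*√6/5)*(-89) = -1068/5 - 1602*√6/5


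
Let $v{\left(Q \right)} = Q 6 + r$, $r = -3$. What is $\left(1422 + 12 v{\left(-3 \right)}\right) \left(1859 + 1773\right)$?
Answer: $4249440$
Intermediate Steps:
$v{\left(Q \right)} = -3 + 6 Q$ ($v{\left(Q \right)} = Q 6 - 3 = 6 Q - 3 = -3 + 6 Q$)
$\left(1422 + 12 v{\left(-3 \right)}\right) \left(1859 + 1773\right) = \left(1422 + 12 \left(-3 + 6 \left(-3\right)\right)\right) \left(1859 + 1773\right) = \left(1422 + 12 \left(-3 - 18\right)\right) 3632 = \left(1422 + 12 \left(-21\right)\right) 3632 = \left(1422 - 252\right) 3632 = 1170 \cdot 3632 = 4249440$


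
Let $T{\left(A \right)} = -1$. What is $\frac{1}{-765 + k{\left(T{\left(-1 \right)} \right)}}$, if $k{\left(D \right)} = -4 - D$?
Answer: $- \frac{1}{768} \approx -0.0013021$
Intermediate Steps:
$\frac{1}{-765 + k{\left(T{\left(-1 \right)} \right)}} = \frac{1}{-765 - 3} = \frac{1}{-768} = - \frac{1}{768}$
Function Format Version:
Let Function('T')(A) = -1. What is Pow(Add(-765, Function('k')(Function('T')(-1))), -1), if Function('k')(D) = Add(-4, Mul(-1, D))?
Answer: Rational(-1, 768) ≈ -0.0013021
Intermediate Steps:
Pow(Add(-765, Function('k')(Function('T')(-1))), -1) = Pow(Add(-765, Add(-4, Mul(-1, -1))), -1) = Pow(Add(-765, Add(-4, 1)), -1) = Pow(Add(-765, -3), -1) = Pow(-768, -1) = Rational(-1, 768)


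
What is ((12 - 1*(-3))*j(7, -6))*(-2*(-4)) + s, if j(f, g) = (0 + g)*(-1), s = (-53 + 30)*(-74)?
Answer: 2422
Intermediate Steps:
s = 1702 (s = -23*(-74) = 1702)
j(f, g) = -g (j(f, g) = g*(-1) = -g)
((12 - 1*(-3))*j(7, -6))*(-2*(-4)) + s = ((12 - 1*(-3))*(-1*(-6)))*(-2*(-4)) + 1702 = ((12 + 3)*6)*8 + 1702 = (15*6)*8 + 1702 = 90*8 + 1702 = 720 + 1702 = 2422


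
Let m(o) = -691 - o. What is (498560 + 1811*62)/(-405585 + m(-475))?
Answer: -203614/135267 ≈ -1.5053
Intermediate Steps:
(498560 + 1811*62)/(-405585 + m(-475)) = (498560 + 1811*62)/(-405585 + (-691 - 1*(-475))) = (498560 + 112282)/(-405585 + (-691 + 475)) = 610842/(-405585 - 216) = 610842/(-405801) = 610842*(-1/405801) = -203614/135267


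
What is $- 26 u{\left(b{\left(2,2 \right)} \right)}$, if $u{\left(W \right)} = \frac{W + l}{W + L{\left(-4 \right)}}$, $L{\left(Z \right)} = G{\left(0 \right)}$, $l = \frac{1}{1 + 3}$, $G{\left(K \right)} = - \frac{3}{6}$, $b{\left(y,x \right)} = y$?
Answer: $-39$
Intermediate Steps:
$G{\left(K \right)} = - \frac{1}{2}$ ($G{\left(K \right)} = \left(-3\right) \frac{1}{6} = - \frac{1}{2}$)
$l = \frac{1}{4} \approx 0.25$
$L{\left(Z \right)} = - \frac{1}{2}$
$u{\left(W \right)} = \frac{\frac{1}{4} + W}{- \frac{1}{2} + W}$ ($u{\left(W \right)} = \frac{W + \frac{1}{4}}{W - \frac{1}{2}} = \frac{\frac{1}{4} + W}{- \frac{1}{2} + W}$)
$- 26 u{\left(b{\left(2,2 \right)} \right)} = - 26 \frac{1 + 4 \cdot 2}{2 \left(-1 + 2 \cdot 2\right)} = - 26 \frac{1 + 8}{2 \left(-1 + 4\right)} = - 26 \cdot \frac{1}{2} \cdot \frac{1}{3} \cdot 9 = \left(-26\right) \frac{3}{2} = -39$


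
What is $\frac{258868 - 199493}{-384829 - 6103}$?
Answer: $- \frac{59375}{390932} \approx -0.15188$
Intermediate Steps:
$\frac{258868 - 199493}{-384829 - 6103} = \frac{59375}{-390932} = 59375 \left(- \frac{1}{390932}\right) = - \frac{59375}{390932}$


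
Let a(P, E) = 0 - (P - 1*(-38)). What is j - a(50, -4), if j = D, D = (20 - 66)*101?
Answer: -4558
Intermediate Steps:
a(P, E) = -38 - P (a(P, E) = 0 - (P + 38) = 0 - (38 + P) = 0 + (-38 - P) = -38 - P)
D = -4646 (D = -46*101 = -4646)
j = -4646
j - a(50, -4) = -4646 - (-38 - 1*50) = -4646 - (-38 - 50) = -4646 - 1*(-88) = -4646 + 88 = -4558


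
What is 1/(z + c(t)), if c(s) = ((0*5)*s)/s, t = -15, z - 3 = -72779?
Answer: -1/72776 ≈ -1.3741e-5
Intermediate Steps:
z = -72776 (z = 3 - 72779 = -72776)
c(s) = 0 (c(s) = (0*s)/s = 0/s = 0)
1/(z + c(t)) = 1/(-72776 + 0) = 1/(-72776) = -1/72776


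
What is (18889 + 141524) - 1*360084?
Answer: -199671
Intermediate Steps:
(18889 + 141524) - 1*360084 = 160413 - 360084 = -199671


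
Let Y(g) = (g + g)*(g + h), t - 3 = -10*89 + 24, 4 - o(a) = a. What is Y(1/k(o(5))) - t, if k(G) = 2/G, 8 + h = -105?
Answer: 1953/2 ≈ 976.50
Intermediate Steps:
h = -113 (h = -8 - 105 = -113)
o(a) = 4 - a
t = -863 (t = 3 + (-10*89 + 24) = 3 + (-890 + 24) = 3 - 866 = -863)
Y(g) = 2*g*(-113 + g) (Y(g) = (g + g)*(g - 113) = (2*g)*(-113 + g) = 2*g*(-113 + g))
Y(1/k(o(5))) - t = 2*(-113 + 1/(2/(4 - 1*5)))/((2/(4 - 1*5))) - 1*(-863) = 2*(-113 + 1/(2/(4 - 5)))/((2/(4 - 5))) + 863 = 2*(-113 + 1/(2/(-1)))/((2/(-1))) + 863 = 2*(-113 + 1/(2*(-1)))/((2*(-1))) + 863 = 2*(-113 + 1/(-2))/(-2) + 863 = 2*(-½)*(-113 - ½) + 863 = 2*(-½)*(-227/2) + 863 = 227/2 + 863 = 1953/2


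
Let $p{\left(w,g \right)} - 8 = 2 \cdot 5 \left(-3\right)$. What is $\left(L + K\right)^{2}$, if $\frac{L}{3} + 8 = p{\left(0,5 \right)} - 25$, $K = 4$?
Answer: $25921$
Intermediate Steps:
$p{\left(w,g \right)} = -22$ ($p{\left(w,g \right)} = 8 + 2 \cdot 5 \left(-3\right) = 8 + 10 \left(-3\right) = 8 - 30 = -22$)
$L = -165$ ($L = -24 + 3 \left(-22 - 25\right) = -24 + 3 \left(-47\right) = -24 - 141 = -165$)
$\left(L + K\right)^{2} = \left(-165 + 4\right)^{2} = \left(-161\right)^{2} = 25921$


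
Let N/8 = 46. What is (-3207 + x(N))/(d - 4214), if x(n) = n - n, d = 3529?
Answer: 3207/685 ≈ 4.6818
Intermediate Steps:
N = 368 (N = 8*46 = 368)
x(n) = 0
(-3207 + x(N))/(d - 4214) = (-3207 + 0)/(3529 - 4214) = -3207/(-685) = -3207*(-1/685) = 3207/685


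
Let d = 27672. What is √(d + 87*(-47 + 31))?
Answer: 6*√730 ≈ 162.11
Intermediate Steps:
√(d + 87*(-47 + 31)) = √(27672 + 87*(-47 + 31)) = √(27672 + 87*(-16)) = √(27672 - 1392) = √26280 = 6*√730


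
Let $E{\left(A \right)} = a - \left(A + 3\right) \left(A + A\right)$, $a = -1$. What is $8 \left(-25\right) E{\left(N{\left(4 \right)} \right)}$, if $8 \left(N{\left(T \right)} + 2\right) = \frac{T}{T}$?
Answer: $- \frac{2575}{4} \approx -643.75$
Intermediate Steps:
$N{\left(T \right)} = - \frac{15}{8}$ ($N{\left(T \right)} = -2 + \frac{T \frac{1}{T}}{8} = -2 + \frac{1}{8} \cdot 1 = -2 + \frac{1}{8} = - \frac{15}{8}$)
$E{\left(A \right)} = -1 - 2 A \left(3 + A\right)$ ($E{\left(A \right)} = -1 - \left(A + 3\right) \left(A + A\right) = -1 - \left(3 + A\right) 2 A = -1 - 2 A \left(3 + A\right)$)
$8 \left(-25\right) E{\left(N{\left(4 \right)} \right)} = 8 \left(-25\right) \left(-1 - - \frac{45}{4} - 2 \left(- \frac{15}{8}\right)^{2}\right) = - 200 \left(-1 + \frac{45}{4} - \frac{225}{32}\right) = \left(-200\right) \frac{103}{32} = - \frac{2575}{4}$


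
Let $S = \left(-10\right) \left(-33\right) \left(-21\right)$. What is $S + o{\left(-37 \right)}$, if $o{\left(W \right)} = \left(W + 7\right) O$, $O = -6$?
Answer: $-6750$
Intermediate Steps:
$S = -6930$ ($S = 330 \left(-21\right) = -6930$)
$o{\left(W \right)} = -42 - 6 W$ ($o{\left(W \right)} = \left(W + 7\right) \left(-6\right) = \left(7 + W\right) \left(-6\right) = -42 - 6 W$)
$S + o{\left(-37 \right)} = -6930 - -180 = -6930 + \left(-42 + 222\right) = -6930 + 180 = -6750$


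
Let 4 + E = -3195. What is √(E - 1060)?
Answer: I*√4259 ≈ 65.261*I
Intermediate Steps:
E = -3199 (E = -4 - 3195 = -3199)
√(E - 1060) = √(-3199 - 1060) = √(-4259) = I*√4259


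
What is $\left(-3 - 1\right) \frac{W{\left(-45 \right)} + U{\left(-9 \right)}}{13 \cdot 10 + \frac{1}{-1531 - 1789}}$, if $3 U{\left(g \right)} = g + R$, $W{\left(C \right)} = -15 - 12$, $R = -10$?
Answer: $\frac{1328000}{1294797} \approx 1.0256$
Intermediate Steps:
$W{\left(C \right)} = -27$
$U{\left(g \right)} = - \frac{10}{3} + \frac{g}{3}$ ($U{\left(g \right)} = \frac{g - 10}{3} = \frac{-10 + g}{3} = - \frac{10}{3} + \frac{g}{3}$)
$\left(-3 - 1\right) \frac{W{\left(-45 \right)} + U{\left(-9 \right)}}{13 \cdot 10 + \frac{1}{-1531 - 1789}} = \left(-3 - 1\right) \frac{-27 + \left(- \frac{10}{3} + \frac{1}{3} \left(-9\right)\right)}{13 \cdot 10 + \frac{1}{-1531 - 1789}} = - 4 \frac{-27 - \frac{19}{3}}{130 + \frac{1}{-3320}} = - 4 \frac{-27 - \frac{19}{3}}{130 - \frac{1}{3320}} = - 4 \left(- \frac{100}{3 \cdot \frac{431599}{3320}}\right) = - 4 \left(\left(- \frac{100}{3}\right) \frac{3320}{431599}\right) = \left(-4\right) \left(- \frac{332000}{1294797}\right) = \frac{1328000}{1294797}$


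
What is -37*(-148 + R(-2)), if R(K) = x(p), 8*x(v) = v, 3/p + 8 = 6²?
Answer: 1226513/224 ≈ 5475.5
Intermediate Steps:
p = 3/28 (p = 3/(-8 + 6²) = 3/(-8 + 36) = 3/28 ≈ 0.10714)
x(v) = v/8
R(K) = 3/224 (R(K) = (⅛)*(3/28) = 3/224)
-37*(-148 + R(-2)) = -37*(-148 + 3/224) = -37*(-33149/224) = 1226513/224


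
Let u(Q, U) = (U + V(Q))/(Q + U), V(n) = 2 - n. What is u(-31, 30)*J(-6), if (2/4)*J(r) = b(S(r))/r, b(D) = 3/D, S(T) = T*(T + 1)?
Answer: 21/10 ≈ 2.1000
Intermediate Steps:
S(T) = T*(1 + T)
u(Q, U) = (2 + U - Q)/(Q + U) (u(Q, U) = (U + (2 - Q))/(Q + U) = (2 + U - Q)/(Q + U))
J(r) = 6/(r²*(1 + r)) (J(r) = 2*((3/((r*(1 + r))))/r) = 2*((3*(1/(r*(1 + r))))/r) = 2*((3/(r*(1 + r)))/r) = 2*(3/(r²*(1 + r))) = 6/(r²*(1 + r)))
u(-31, 30)*J(-6) = ((2 + 30 - 1*(-31))/(-31 + 30))*(6/((-6)²*(1 - 6))) = ((2 + 30 + 31)/(-1))*(6*(1/36)/(-5)) = (-1*63)*(6*(1/36)*(-⅕)) = -63*(-1/30) = 21/10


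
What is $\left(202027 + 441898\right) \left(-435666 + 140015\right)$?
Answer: $-190377070175$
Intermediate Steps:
$\left(202027 + 441898\right) \left(-435666 + 140015\right) = 643925 \left(-295651\right) = -190377070175$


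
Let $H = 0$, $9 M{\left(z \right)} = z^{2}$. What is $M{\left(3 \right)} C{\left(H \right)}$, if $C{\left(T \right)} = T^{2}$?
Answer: $0$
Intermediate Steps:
$M{\left(z \right)} = \frac{z^{2}}{9}$
$M{\left(3 \right)} C{\left(H \right)} = \frac{3^{2}}{9} \cdot 0^{2} = \frac{1}{9} \cdot 9 \cdot 0 = 1 \cdot 0 = 0$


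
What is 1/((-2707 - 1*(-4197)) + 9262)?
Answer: 1/10752 ≈ 9.3006e-5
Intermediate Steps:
1/((-2707 - 1*(-4197)) + 9262) = 1/((-2707 + 4197) + 9262) = 1/(1490 + 9262) = 1/10752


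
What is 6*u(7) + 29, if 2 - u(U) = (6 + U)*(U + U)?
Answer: -1051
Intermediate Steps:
u(U) = 2 - 2*U*(6 + U) (u(U) = 2 - (6 + U)*(U + U) = 2 - (6 + U)*2*U = 2 - 2*U*(6 + U))
6*u(7) + 29 = 6*(2 - 12*7 - 2*7²) + 29 = 6*(2 - 84 - 2*49) + 29 = 6*(2 - 84 - 98) + 29 = 6*(-180) + 29 = -1080 + 29 = -1051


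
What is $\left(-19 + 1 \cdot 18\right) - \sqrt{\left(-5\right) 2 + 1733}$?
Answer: $-1 - \sqrt{1723} \approx -42.509$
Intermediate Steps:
$\left(-19 + 1 \cdot 18\right) - \sqrt{\left(-5\right) 2 + 1733} = \left(-19 + 18\right) - \sqrt{-10 + 1733} = -1 - \sqrt{1723}$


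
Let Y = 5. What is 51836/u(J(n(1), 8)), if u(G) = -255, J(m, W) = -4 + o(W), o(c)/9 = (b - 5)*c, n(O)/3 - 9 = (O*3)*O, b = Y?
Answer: -51836/255 ≈ -203.28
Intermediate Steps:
b = 5
n(O) = 27 + 9*O² (n(O) = 27 + 3*((O*3)*O) = 27 + 3*((3*O)*O) = 27 + 3*(3*O²) = 27 + 9*O²)
o(c) = 0 (o(c) = 9*((5 - 5)*c) = 9*(0*c) = 9*0 = 0)
J(m, W) = -4 (J(m, W) = -4 + 0 = -4)
51836/u(J(n(1), 8)) = 51836/(-255) = 51836*(-1/255) = -51836/255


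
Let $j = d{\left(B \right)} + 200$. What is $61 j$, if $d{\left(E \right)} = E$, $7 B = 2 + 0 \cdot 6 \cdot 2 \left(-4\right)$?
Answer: $\frac{85522}{7} \approx 12217.0$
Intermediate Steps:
$B = \frac{2}{7}$ ($B = \frac{2 + 0 \cdot 6 \cdot 2 \left(-4\right)}{7} = \frac{2 + 0 \cdot 2 \left(-4\right)}{7} = \frac{2 + 0 \left(-4\right)}{7} = \frac{2 + 0}{7} = \frac{1}{7} \cdot 2 = \frac{2}{7} \approx 0.28571$)
$j = \frac{1402}{7}$ ($j = \frac{2}{7} + 200 = \frac{1402}{7} \approx 200.29$)
$61 j = 61 \cdot \frac{1402}{7} = \frac{85522}{7}$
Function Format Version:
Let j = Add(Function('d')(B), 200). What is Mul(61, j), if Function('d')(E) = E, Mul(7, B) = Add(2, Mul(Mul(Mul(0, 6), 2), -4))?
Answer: Rational(85522, 7) ≈ 12217.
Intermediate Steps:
B = Rational(2, 7) (B = Mul(Rational(1, 7), Add(2, Mul(Mul(Mul(0, 6), 2), -4))) = Mul(Rational(1, 7), Add(2, Mul(Mul(0, 2), -4))) = Mul(Rational(1, 7), Add(2, Mul(0, -4))) = Mul(Rational(1, 7), Add(2, 0)) = Mul(Rational(1, 7), 2) = Rational(2, 7) ≈ 0.28571)
j = Rational(1402, 7) (j = Add(Rational(2, 7), 200) = Rational(1402, 7) ≈ 200.29)
Mul(61, j) = Mul(61, Rational(1402, 7)) = Rational(85522, 7)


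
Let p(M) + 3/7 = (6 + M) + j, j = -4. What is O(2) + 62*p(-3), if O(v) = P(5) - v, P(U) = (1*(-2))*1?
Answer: -648/7 ≈ -92.571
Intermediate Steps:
P(U) = -2 (P(U) = -2*1 = -2)
p(M) = 11/7 + M (p(M) = -3/7 + ((6 + M) - 4) = -3/7 + (2 + M) = 11/7 + M)
O(v) = -2 - v
O(2) + 62*p(-3) = (-2 - 1*2) + 62*(11/7 - 3) = (-2 - 2) + 62*(-10/7) = -4 - 620/7 = -648/7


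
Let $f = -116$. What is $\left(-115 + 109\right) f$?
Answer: $696$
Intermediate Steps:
$\left(-115 + 109\right) f = \left(-115 + 109\right) \left(-116\right) = \left(-6\right) \left(-116\right) = 696$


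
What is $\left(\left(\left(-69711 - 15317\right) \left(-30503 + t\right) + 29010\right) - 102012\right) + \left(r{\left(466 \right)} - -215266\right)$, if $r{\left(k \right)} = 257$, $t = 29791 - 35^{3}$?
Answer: $3706257957$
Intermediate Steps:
$t = -13084$ ($t = 29791 - 42875 = -13084$)
$\left(\left(\left(-69711 - 15317\right) \left(-30503 + t\right) + 29010\right) - 102012\right) + \left(r{\left(466 \right)} - -215266\right) = \left(\left(\left(-69711 - 15317\right) \left(-30503 - 13084\right) + 29010\right) - 102012\right) + \left(257 - -215266\right) = \left(\left(\left(-85028\right) \left(-43587\right) + 29010\right) - 102012\right) + \left(257 + 215266\right) = \left(\left(3706115436 + 29010\right) - 102012\right) + 215523 = \left(3706144446 - 102012\right) + 215523 = 3706042434 + 215523 = 3706257957$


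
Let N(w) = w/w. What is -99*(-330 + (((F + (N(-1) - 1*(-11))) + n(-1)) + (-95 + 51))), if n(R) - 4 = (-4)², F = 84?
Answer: 25542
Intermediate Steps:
n(R) = 20 (n(R) = 4 + (-4)² = 4 + 16 = 20)
N(w) = 1
-99*(-330 + (((F + (N(-1) - 1*(-11))) + n(-1)) + (-95 + 51))) = -99*(-330 + (((84 + (1 - 1*(-11))) + 20) + (-95 + 51))) = -99*(-330 + (((84 + (1 + 11)) + 20) - 44)) = -99*(-330 + (((84 + 12) + 20) - 44)) = -99*(-330 + ((96 + 20) - 44)) = -99*(-330 + (116 - 44)) = -99*(-330 + 72) = -99*(-258) = 25542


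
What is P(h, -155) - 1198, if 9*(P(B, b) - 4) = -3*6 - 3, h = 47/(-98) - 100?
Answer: -3589/3 ≈ -1196.3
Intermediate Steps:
h = -9847/98 (h = 47*(-1/98) - 100 = -47/98 - 100 = -9847/98 ≈ -100.48)
P(B, b) = 5/3 (P(B, b) = 4 + (-3*6 - 3)/9 = 4 + (-18 - 3)/9 = 4 + (⅑)*(-21) = 4 - 7/3 = 5/3)
P(h, -155) - 1198 = 5/3 - 1198 = -3589/3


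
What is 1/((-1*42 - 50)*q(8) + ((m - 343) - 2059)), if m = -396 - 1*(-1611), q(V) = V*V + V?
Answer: -1/7811 ≈ -0.00012802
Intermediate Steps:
q(V) = V + V**2 (q(V) = V**2 + V = V + V**2)
m = 1215 (m = -396 + 1611 = 1215)
1/((-1*42 - 50)*q(8) + ((m - 343) - 2059)) = 1/((-1*42 - 50)*(8*(1 + 8)) + ((1215 - 343) - 2059)) = 1/((-42 - 50)*(8*9) + (872 - 2059)) = 1/(-92*72 - 1187) = 1/(-6624 - 1187) = 1/(-7811) = -1/7811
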